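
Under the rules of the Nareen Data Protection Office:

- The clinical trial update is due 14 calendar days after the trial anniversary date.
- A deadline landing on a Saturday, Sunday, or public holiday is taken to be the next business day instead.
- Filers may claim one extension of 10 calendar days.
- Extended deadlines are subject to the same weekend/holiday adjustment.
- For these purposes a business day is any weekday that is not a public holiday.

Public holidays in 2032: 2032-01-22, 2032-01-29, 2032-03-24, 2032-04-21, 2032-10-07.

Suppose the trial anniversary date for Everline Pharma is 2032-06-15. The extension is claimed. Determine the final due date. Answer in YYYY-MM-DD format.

Trigger date 2032-06-15 + 14 calendar days = 2032-06-29.
2032-06-29 (Tuesday) is already a business day.
With the 10-day extension, 2032-06-29 becomes 2032-07-09.
2032-07-09 is a Friday and not a listed holiday, so it stands.
The final due date is 2032-07-09.

2032-07-09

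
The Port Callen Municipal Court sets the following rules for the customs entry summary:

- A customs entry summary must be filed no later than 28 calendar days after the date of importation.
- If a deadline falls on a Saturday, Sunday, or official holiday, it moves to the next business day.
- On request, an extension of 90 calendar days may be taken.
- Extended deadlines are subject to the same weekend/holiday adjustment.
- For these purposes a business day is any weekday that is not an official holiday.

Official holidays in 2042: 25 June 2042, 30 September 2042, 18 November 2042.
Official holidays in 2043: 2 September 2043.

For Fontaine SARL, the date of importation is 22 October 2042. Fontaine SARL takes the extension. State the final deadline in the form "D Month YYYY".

17 February 2043

From 22 October 2042, 28 calendar days later is 19 November 2042.
19 November 2042 (Wednesday) is already a business day.
With the 90-day extension, 19 November 2042 becomes 17 February 2043.
Since 17 February 2043 is a Tuesday and not a holiday, the date is unchanged.
The final due date is 17 February 2043.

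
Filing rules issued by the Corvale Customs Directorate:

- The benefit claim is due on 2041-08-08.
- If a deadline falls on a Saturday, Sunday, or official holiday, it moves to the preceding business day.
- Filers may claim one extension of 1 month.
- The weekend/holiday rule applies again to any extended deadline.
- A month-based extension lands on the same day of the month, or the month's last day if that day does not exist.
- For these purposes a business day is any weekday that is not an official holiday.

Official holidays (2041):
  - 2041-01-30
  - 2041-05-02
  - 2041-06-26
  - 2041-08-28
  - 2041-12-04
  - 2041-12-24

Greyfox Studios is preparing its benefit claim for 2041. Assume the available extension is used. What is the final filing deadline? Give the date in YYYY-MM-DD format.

The statutory due date is 2041-08-08.
2041-08-08 falls on a Thursday, which is a business day, so no adjustment is needed.
Applying the 1 month extension: 1 month after 2041-08-08 is 2041-09-08.
2041-09-08 falls on a Sunday. Rolling to the preceding business day gives 2041-09-06, a Friday.
Deadline: 2041-09-06.

2041-09-06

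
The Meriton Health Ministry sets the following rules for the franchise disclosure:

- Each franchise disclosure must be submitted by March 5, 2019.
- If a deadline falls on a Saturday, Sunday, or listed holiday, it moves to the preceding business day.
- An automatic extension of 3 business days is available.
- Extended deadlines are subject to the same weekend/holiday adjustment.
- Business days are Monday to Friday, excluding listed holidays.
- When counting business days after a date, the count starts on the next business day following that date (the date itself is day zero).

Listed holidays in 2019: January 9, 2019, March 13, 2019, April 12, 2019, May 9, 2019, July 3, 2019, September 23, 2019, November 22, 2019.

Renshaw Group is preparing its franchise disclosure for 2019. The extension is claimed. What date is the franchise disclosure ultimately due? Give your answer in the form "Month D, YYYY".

The statutory due date is March 5, 2019.
March 5, 2019 falls on a Tuesday, which is a business day, so no adjustment is needed.
Applying the 3-business-day extension: 3 business days after March 5, 2019 is March 8, 2019.
March 8, 2019 (Friday) is already a business day.
The final due date is March 8, 2019.

March 8, 2019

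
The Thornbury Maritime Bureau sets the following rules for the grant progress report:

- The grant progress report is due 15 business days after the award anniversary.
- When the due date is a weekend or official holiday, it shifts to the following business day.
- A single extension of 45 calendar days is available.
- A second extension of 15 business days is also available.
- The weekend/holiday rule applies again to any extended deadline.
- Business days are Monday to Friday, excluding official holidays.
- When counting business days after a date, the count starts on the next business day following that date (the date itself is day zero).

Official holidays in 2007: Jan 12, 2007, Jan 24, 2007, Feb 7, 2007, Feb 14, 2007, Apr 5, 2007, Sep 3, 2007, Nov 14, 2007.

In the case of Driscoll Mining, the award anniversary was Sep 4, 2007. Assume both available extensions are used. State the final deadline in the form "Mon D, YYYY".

Counting 15 business days after Sep 4, 2007 (skipping weekends and listed holidays) reaches Sep 25, 2007.
Sep 25, 2007 falls on a Tuesday, which is a business day, so no adjustment is needed.
With the 45-day extension, Sep 25, 2007 becomes Nov 9, 2007.
Since Nov 9, 2007 is a Friday and not a holiday, the date is unchanged.
The 15-business-day extension runs from Nov 9, 2007 to Dec 3, 2007.
Since Dec 3, 2007 is a Monday and not a holiday, the date is unchanged.
Deadline: Dec 3, 2007.

Dec 3, 2007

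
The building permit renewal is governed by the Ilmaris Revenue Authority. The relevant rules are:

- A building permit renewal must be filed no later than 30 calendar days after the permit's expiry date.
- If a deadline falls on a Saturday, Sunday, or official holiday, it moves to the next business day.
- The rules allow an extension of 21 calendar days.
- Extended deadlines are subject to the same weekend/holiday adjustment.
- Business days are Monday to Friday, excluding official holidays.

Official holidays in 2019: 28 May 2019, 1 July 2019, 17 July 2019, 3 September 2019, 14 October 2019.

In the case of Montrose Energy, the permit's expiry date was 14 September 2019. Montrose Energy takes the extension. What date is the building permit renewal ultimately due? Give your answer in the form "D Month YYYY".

30 calendar days after 14 September 2019 is 14 October 2019.
Because 14 October 2019 is a listed holiday, the deadline becomes 15 October 2019 (Tuesday).
With the 21-day extension, 15 October 2019 becomes 5 November 2019.
5 November 2019 falls on a Tuesday, which is a business day, so no adjustment is needed.
The final due date is 5 November 2019.

5 November 2019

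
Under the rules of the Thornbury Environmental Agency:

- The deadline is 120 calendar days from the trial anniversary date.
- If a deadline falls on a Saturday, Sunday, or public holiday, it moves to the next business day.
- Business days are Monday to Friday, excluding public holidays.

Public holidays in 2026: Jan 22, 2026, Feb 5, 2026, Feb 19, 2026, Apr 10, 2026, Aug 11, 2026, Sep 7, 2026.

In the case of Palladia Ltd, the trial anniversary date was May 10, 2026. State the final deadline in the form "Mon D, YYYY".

Sep 8, 2026

Trigger date May 10, 2026 + 120 calendar days = Sep 7, 2026.
Sep 7, 2026 is a listed holiday, so it moves to the next business day, Sep 8, 2026 (Tuesday).
So the filing is due Sep 8, 2026.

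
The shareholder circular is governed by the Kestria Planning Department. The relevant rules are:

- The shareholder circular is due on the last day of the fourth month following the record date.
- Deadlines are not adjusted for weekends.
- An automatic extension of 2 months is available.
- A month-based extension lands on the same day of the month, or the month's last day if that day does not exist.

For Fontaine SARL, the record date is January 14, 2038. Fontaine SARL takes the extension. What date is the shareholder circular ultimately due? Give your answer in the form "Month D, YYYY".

4 months after January 14, 2038 falls in May 2038; the last day of that month is May 31, 2038.
May 31, 2038 falls on a Monday. The rules make no weekend/holiday allowance, so it remains May 31, 2038.
Add 2 months to May 31, 2038: July 31, 2038.
July 31, 2038 is a Saturday; no weekend or holiday adjustment applies.
So the filing is due July 31, 2038.

July 31, 2038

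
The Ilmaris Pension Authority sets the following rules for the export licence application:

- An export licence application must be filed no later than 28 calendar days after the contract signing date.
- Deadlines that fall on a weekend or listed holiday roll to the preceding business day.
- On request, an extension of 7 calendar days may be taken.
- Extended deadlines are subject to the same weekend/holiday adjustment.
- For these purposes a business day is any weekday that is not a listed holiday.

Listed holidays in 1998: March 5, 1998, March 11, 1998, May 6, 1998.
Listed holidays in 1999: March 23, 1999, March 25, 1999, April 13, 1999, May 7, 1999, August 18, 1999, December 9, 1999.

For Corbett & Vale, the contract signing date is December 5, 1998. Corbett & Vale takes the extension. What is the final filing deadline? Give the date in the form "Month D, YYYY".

28 calendar days after December 5, 1998 is January 2, 1999.
January 2, 1999 is a Saturday, so it moves to the preceding business day, January 1, 1999 (Friday).
With the 7-day extension, January 1, 1999 becomes January 8, 1999.
January 8, 1999 falls on a Friday, which is a business day, so no adjustment is needed.
Final deadline: January 8, 1999.

January 8, 1999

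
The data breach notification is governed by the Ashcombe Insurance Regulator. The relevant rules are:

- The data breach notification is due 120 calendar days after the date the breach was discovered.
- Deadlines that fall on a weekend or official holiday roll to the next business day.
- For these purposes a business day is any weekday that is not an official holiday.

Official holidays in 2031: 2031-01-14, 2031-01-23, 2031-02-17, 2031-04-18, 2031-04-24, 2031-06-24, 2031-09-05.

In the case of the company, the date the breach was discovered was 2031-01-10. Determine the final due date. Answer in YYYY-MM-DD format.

120 calendar days after 2031-01-10 is 2031-05-10.
2031-05-10 is a Saturday, so it moves to the next business day, 2031-05-12 (Monday).
The final due date is 2031-05-12.

2031-05-12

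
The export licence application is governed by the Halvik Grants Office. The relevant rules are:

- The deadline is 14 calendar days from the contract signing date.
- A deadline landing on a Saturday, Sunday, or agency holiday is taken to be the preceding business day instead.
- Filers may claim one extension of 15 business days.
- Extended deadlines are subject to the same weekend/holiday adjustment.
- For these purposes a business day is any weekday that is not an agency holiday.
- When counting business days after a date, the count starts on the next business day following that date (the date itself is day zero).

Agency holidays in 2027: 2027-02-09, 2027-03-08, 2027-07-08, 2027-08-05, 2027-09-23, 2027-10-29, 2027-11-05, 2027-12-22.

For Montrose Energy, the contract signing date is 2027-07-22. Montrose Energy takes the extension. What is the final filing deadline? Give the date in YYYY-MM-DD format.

2027-08-26

Trigger date 2027-07-22 + 14 calendar days = 2027-08-05.
Because 2027-08-05 is a listed holiday, the deadline becomes 2027-08-04 (Wednesday).
The 15-business-day extension runs from 2027-08-04 to 2027-08-26.
Since 2027-08-26 is a Thursday and not a holiday, the date is unchanged.
So the filing is due 2027-08-26.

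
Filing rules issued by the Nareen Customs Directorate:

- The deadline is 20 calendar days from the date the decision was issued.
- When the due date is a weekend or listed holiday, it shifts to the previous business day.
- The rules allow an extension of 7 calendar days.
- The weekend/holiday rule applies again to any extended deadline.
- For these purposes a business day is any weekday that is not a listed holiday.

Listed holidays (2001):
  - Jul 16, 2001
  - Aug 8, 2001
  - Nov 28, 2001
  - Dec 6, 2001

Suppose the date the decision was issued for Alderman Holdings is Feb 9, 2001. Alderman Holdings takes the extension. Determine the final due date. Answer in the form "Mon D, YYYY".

20 calendar days after Feb 9, 2001 is Mar 1, 2001.
Since Mar 1, 2001 is a Thursday and not a holiday, the date is unchanged.
Add the 7 calendar-day extension to Mar 1, 2001: Mar 8, 2001.
Mar 8, 2001 falls on a Thursday, which is a business day, so no adjustment is needed.
The final due date is Mar 8, 2001.

Mar 8, 2001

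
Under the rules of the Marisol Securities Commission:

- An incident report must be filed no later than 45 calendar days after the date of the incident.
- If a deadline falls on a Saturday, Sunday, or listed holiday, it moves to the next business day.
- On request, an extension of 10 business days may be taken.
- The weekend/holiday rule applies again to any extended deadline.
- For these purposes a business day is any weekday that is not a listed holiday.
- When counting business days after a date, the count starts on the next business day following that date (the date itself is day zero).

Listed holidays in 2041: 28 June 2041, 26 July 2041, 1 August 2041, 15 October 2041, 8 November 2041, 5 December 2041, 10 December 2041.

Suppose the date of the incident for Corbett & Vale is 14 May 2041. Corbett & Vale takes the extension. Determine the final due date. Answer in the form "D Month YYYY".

45 calendar days after 14 May 2041 is 28 June 2041.
Because 28 June 2041 is a listed holiday, the deadline becomes 1 July 2041 (Monday).
The 10-business-day extension runs from 1 July 2041 to 15 July 2041.
15 July 2041 falls on a Monday, which is a business day, so no adjustment is needed.
Deadline: 15 July 2041.

15 July 2041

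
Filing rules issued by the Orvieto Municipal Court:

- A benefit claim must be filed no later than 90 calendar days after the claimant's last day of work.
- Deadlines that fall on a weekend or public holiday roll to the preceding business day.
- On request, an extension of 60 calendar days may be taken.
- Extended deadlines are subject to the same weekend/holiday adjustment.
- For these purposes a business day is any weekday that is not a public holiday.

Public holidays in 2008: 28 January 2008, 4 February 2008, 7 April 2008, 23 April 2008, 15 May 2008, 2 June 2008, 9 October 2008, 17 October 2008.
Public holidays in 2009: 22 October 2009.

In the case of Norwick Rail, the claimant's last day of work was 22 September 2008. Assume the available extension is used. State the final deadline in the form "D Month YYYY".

17 February 2009

90 calendar days after 22 September 2008 is 21 December 2008.
21 December 2008 is a Sunday; the preceding business day is 19 December 2008 (Friday).
Applying the 60-calendar-day extension: 19 December 2008 + 60 days = 17 February 2009.
17 February 2009 falls on a Tuesday, which is a business day, so no adjustment is needed.
So the filing is due 17 February 2009.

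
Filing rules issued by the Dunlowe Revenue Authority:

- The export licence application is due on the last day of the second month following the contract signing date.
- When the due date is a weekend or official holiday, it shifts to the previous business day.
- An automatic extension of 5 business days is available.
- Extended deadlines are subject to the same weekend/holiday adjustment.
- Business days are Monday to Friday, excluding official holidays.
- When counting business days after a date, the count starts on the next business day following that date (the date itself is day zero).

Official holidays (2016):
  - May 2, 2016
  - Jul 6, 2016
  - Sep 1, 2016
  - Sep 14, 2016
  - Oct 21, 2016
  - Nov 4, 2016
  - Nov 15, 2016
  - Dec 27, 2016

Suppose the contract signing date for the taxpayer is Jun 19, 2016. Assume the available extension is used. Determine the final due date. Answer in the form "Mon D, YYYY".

2 months after Jun 19, 2016 is August 2016; that month ends on Aug 31, 2016.
Aug 31, 2016 is a Wednesday and not a listed holiday, so it stands.
The 5-business-day extension runs from Aug 31, 2016 to Sep 8, 2016.
Sep 8, 2016 (Thursday) is already a business day.
The final due date is Sep 8, 2016.

Sep 8, 2016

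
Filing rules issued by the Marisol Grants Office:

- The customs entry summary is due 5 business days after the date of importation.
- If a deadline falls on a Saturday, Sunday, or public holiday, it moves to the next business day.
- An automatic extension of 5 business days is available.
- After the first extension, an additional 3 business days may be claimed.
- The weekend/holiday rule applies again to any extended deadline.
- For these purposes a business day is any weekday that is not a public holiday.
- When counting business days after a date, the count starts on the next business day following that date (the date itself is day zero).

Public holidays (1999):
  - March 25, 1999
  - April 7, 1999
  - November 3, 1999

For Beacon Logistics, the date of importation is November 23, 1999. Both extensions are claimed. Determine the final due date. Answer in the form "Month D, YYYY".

Counting 5 business days after November 23, 1999 (skipping weekends and listed holidays) reaches November 30, 1999.
November 30, 1999 (Tuesday) is already a business day.
Counting 5 further business days from November 30, 1999 reaches December 7, 1999.
Since December 7, 1999 is a Tuesday and not a holiday, the date is unchanged.
The 3-business-day extension runs from December 7, 1999 to December 10, 1999.
Since December 10, 1999 is a Friday and not a holiday, the date is unchanged.
The final due date is December 10, 1999.

December 10, 1999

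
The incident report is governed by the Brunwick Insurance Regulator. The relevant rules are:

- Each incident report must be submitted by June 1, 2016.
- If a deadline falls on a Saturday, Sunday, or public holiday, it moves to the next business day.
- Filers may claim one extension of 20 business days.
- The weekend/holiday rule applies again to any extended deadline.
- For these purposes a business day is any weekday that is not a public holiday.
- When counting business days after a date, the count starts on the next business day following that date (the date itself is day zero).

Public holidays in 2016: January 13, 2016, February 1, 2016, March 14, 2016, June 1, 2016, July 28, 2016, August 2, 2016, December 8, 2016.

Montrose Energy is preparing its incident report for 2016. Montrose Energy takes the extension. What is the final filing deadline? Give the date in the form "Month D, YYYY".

June 30, 2016

The statutory due date is June 1, 2016.
Because June 1, 2016 is a listed holiday, the deadline becomes June 2, 2016 (Thursday).
The 20-business-day extension runs from June 2, 2016 to June 30, 2016.
Since June 30, 2016 is a Thursday and not a holiday, the date is unchanged.
Deadline: June 30, 2016.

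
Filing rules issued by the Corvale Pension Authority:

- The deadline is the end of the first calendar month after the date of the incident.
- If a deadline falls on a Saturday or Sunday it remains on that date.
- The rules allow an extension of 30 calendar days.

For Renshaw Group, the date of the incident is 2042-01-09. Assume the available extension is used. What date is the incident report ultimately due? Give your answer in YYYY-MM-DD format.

The first month after 2042-01-09 is February 2042, whose last day is 2042-02-28.
2042-02-28 is a Friday; no weekend or holiday adjustment applies.
The 30-calendar-day extension moves the deadline from 2042-02-28 to 2042-03-30.
2042-03-30 falls on a Sunday. The rules make no weekend/holiday allowance, so it remains 2042-03-30.
The final due date is 2042-03-30.

2042-03-30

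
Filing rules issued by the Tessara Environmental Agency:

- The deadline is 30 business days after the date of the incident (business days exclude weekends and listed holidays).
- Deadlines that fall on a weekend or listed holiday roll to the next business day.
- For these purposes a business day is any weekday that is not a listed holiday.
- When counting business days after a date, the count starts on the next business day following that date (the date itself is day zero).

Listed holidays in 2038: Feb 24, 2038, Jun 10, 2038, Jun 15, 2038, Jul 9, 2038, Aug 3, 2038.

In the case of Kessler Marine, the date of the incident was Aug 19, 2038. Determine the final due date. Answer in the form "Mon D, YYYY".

30 business days after Aug 19, 2038, excluding weekends and holidays, is Sep 30, 2038.
Sep 30, 2038 is a Thursday and not a listed holiday, so it stands.
Final deadline: Sep 30, 2038.

Sep 30, 2038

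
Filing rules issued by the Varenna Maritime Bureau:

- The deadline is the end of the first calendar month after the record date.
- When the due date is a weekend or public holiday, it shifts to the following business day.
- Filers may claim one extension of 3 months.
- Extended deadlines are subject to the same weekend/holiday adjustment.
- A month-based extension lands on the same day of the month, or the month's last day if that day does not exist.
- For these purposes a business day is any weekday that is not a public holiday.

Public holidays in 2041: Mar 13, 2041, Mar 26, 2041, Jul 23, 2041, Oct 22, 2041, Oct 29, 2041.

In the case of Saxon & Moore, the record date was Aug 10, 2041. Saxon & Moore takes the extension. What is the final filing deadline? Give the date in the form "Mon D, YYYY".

1 month after Aug 10, 2041 falls in September 2041; the last day of that month is Sep 30, 2041.
Sep 30, 2041 (Monday) is already a business day.
The 3 months extension carries Sep 30, 2041 to Dec 30, 2041.
Since Dec 30, 2041 is a Monday and not a holiday, the date is unchanged.
So the filing is due Dec 30, 2041.

Dec 30, 2041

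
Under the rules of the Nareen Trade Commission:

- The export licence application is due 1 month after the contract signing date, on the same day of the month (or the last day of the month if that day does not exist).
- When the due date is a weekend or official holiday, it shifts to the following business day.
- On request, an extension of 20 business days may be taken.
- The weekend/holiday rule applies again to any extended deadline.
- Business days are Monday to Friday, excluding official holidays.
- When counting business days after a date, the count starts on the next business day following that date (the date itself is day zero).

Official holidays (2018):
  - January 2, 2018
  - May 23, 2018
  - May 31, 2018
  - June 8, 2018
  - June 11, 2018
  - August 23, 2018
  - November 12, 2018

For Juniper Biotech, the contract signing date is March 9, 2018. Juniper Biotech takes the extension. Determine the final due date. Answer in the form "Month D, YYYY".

May 7, 2018

1 month from March 9, 2018 is April 9, 2018.
Since April 9, 2018 is a Monday and not a holiday, the date is unchanged.
Counting 20 further business days from April 9, 2018 reaches May 7, 2018.
May 7, 2018 (Monday) is already a business day.
Deadline: May 7, 2018.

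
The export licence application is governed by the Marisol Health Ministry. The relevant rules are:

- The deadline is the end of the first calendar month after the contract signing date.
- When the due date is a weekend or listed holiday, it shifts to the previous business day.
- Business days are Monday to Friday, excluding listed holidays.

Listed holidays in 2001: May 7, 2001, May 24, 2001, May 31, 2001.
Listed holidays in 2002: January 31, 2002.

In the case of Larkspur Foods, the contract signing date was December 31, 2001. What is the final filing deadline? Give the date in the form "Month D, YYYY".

1 month after December 31, 2001 falls in January 2002; the last day of that month is January 31, 2002.
January 31, 2002 is a listed holiday, so it moves to the preceding business day, January 30, 2002 (Wednesday).
Deadline: January 30, 2002.

January 30, 2002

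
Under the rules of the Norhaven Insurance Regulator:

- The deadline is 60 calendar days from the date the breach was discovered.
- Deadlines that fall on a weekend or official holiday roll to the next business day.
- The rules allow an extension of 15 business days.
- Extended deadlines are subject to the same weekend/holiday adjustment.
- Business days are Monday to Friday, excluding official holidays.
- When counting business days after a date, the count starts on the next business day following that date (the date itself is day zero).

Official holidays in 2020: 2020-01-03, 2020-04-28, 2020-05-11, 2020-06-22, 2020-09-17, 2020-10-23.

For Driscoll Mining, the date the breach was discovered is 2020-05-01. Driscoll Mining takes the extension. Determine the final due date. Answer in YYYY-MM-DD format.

From 2020-05-01, 60 calendar days later is 2020-06-30.
2020-06-30 is a Tuesday and not a listed holiday, so it stands.
The 15-business-day extension runs from 2020-06-30 to 2020-07-21.
2020-07-21 falls on a Tuesday, which is a business day, so no adjustment is needed.
Final deadline: 2020-07-21.

2020-07-21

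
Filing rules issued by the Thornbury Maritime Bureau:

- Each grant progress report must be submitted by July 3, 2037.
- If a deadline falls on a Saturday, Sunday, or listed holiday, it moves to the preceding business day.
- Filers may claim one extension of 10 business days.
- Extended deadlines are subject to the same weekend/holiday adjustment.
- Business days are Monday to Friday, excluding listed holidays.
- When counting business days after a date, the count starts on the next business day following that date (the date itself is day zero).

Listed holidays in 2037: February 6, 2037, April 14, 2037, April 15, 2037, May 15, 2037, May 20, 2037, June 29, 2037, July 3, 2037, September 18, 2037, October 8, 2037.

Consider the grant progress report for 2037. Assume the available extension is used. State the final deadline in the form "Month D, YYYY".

July 17, 2037

The stated deadline is July 3, 2037.
Because July 3, 2037 is a listed holiday, the deadline becomes July 2, 2037 (Thursday).
The 10-business-day extension runs from July 2, 2037 to July 17, 2037.
July 17, 2037 (Friday) is already a business day.
Final deadline: July 17, 2037.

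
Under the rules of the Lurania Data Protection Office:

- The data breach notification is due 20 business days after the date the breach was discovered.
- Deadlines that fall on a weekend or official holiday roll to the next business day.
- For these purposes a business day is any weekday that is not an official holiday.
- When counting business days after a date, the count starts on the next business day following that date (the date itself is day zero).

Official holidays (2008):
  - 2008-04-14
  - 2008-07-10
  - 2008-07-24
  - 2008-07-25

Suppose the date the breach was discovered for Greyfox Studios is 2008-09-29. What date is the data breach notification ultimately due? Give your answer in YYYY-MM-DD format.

20 business days after 2008-09-29, excluding weekends and holidays, is 2008-10-27.
2008-10-27 is a Monday and not a listed holiday, so it stands.
So the filing is due 2008-10-27.

2008-10-27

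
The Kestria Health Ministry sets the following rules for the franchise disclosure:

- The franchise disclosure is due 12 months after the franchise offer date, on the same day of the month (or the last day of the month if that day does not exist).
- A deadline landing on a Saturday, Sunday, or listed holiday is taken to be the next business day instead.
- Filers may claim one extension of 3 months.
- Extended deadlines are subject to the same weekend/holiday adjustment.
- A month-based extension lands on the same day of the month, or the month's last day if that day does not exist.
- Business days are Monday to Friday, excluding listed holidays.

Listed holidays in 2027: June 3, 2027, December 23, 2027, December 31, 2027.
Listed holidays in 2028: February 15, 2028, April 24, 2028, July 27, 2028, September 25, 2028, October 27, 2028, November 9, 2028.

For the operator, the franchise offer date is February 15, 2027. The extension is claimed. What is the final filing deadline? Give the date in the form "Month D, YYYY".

May 16, 2028

12 months after February 15, 2027, on the same day of the month, is February 15, 2028.
February 15, 2028 is a listed holiday; the next business day is February 16, 2028 (Wednesday).
Applying the 3 months extension: 3 months after February 16, 2028 is May 16, 2028.
Since May 16, 2028 is a Tuesday and not a holiday, the date is unchanged.
Deadline: May 16, 2028.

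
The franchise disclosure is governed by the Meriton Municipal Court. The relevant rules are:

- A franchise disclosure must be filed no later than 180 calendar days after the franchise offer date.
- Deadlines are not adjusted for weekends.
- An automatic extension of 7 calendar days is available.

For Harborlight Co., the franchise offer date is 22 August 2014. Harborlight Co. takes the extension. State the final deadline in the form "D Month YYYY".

25 February 2015

Trigger date 22 August 2014 + 180 calendar days = 18 February 2015.
18 February 2015 falls on a Wednesday. The rules make no weekend/holiday allowance, so it remains 18 February 2015.
Add the 7 calendar-day extension to 18 February 2015: 25 February 2015.
25 February 2015 falls on a Wednesday. The rules make no weekend/holiday allowance, so it remains 25 February 2015.
Final deadline: 25 February 2015.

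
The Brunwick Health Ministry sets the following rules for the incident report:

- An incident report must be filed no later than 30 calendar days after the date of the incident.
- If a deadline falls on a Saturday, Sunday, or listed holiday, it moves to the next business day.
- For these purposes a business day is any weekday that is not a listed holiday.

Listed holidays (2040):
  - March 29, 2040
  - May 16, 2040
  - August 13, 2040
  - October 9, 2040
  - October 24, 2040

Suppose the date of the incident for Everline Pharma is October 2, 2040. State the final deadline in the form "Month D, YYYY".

Trigger date October 2, 2040 + 30 calendar days = November 1, 2040.
November 1, 2040 is a Thursday and not a listed holiday, so it stands.
Final deadline: November 1, 2040.

November 1, 2040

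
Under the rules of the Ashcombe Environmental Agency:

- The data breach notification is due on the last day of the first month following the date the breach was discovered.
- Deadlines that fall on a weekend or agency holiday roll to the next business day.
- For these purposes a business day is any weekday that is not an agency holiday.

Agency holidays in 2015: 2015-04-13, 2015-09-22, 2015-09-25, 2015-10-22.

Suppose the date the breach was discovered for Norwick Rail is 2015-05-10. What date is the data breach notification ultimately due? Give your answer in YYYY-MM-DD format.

1 month after 2015-05-10 is June 2015; that month ends on 2015-06-30.
Since 2015-06-30 is a Tuesday and not a holiday, the date is unchanged.
Final deadline: 2015-06-30.

2015-06-30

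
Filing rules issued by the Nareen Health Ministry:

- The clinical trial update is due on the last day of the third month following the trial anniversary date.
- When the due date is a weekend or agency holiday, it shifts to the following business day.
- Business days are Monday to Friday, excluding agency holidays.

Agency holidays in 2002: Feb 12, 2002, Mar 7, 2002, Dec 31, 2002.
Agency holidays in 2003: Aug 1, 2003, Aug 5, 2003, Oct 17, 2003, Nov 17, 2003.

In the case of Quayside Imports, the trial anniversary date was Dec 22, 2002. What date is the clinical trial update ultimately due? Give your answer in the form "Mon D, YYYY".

Mar 31, 2003

3 months after Dec 22, 2002 falls in March 2003; the last day of that month is Mar 31, 2003.
Since Mar 31, 2003 is a Monday and not a holiday, the date is unchanged.
So the filing is due Mar 31, 2003.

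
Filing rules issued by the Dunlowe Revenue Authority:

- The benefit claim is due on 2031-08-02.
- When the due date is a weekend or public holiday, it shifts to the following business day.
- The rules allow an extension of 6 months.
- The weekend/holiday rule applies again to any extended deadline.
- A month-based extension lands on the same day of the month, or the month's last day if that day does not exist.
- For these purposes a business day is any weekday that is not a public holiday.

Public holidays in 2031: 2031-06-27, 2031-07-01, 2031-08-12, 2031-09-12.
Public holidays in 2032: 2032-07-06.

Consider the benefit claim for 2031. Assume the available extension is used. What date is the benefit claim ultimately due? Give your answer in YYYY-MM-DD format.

Start from the fixed due date, 2031-08-02.
2031-08-02 falls on a Saturday. Rolling to the next business day gives 2031-08-04, a Monday.
The 6 months extension carries 2031-08-04 to 2032-02-04.
2032-02-04 falls on a Wednesday, which is a business day, so no adjustment is needed.
Deadline: 2032-02-04.

2032-02-04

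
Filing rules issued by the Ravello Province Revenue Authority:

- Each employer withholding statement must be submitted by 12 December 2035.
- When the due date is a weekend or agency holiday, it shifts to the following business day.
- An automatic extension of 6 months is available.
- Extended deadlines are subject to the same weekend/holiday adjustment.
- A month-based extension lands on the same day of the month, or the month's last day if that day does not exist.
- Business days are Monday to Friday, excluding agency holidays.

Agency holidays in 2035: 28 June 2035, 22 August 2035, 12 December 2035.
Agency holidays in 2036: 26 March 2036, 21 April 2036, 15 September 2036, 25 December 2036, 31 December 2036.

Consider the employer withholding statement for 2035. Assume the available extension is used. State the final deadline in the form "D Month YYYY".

13 June 2036

Start from the fixed due date, 12 December 2035.
12 December 2035 falls on a listed holiday. Rolling to the next business day gives 13 December 2035, a Thursday.
The 6 months extension carries 13 December 2035 to 13 June 2036.
Since 13 June 2036 is a Friday and not a holiday, the date is unchanged.
Deadline: 13 June 2036.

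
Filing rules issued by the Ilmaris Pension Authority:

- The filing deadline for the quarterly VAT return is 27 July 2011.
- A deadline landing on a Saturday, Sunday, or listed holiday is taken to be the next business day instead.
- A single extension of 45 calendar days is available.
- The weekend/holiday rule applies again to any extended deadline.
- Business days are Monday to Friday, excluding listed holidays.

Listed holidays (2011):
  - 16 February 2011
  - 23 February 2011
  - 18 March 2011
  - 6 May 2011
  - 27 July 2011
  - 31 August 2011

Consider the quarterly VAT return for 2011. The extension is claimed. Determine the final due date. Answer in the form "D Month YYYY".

Start from the fixed due date, 27 July 2011.
27 July 2011 falls on a listed holiday. Rolling to the next business day gives 28 July 2011, a Thursday.
Add the 45 calendar-day extension to 28 July 2011: 11 September 2011.
11 September 2011 falls on a Sunday. Rolling to the next business day gives 12 September 2011, a Monday.
So the filing is due 12 September 2011.

12 September 2011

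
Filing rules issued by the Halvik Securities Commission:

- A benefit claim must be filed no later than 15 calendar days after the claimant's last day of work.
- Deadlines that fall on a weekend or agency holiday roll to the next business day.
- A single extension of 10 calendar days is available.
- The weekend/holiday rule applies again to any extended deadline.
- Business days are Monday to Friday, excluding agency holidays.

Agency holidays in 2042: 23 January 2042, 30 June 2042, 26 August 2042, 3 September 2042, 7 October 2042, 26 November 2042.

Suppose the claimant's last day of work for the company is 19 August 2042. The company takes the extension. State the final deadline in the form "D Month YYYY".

15 September 2042

Trigger date 19 August 2042 + 15 calendar days = 3 September 2042.
3 September 2042 is a listed holiday, so it moves to the next business day, 4 September 2042 (Thursday).
With the 10-day extension, 4 September 2042 becomes 14 September 2042.
14 September 2042 is a Sunday, so it moves to the next business day, 15 September 2042 (Monday).
The final due date is 15 September 2042.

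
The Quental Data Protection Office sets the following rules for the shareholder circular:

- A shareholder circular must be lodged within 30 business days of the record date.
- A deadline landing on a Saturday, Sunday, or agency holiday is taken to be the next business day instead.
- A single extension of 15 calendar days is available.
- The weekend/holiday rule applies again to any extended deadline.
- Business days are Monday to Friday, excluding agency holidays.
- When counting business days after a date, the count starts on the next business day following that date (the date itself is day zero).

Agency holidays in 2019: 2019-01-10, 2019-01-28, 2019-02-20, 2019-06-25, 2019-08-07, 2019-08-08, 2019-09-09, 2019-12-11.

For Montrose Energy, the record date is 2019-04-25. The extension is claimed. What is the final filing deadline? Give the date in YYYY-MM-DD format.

2019-06-21

30 business days after 2019-04-25, excluding weekends and holidays, is 2019-06-06.
2019-06-06 is a Thursday and not a listed holiday, so it stands.
With the 15-day extension, 2019-06-06 becomes 2019-06-21.
2019-06-21 is a Friday and not a listed holiday, so it stands.
The final due date is 2019-06-21.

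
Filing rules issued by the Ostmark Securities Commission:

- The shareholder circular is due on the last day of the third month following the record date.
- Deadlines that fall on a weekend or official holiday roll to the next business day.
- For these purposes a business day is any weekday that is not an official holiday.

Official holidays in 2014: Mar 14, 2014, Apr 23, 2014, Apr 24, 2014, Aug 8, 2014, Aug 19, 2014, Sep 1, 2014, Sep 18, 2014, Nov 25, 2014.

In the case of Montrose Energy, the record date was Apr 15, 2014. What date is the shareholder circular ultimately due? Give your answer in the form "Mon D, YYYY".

The third month after Apr 15, 2014 is July 2014, whose last day is Jul 31, 2014.
Since Jul 31, 2014 is a Thursday and not a holiday, the date is unchanged.
Final deadline: Jul 31, 2014.

Jul 31, 2014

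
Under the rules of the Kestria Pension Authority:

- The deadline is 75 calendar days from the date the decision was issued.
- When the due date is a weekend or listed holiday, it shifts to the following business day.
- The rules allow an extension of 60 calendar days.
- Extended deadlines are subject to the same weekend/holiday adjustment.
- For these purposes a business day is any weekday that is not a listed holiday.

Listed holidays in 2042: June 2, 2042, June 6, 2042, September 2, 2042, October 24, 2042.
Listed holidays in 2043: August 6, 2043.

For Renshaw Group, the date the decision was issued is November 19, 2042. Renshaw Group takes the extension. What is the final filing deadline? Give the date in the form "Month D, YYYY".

April 3, 2043

From November 19, 2042, 75 calendar days later is February 2, 2043.
February 2, 2043 is a Monday and not a listed holiday, so it stands.
With the 60-day extension, February 2, 2043 becomes April 3, 2043.
Since April 3, 2043 is a Friday and not a holiday, the date is unchanged.
Final deadline: April 3, 2043.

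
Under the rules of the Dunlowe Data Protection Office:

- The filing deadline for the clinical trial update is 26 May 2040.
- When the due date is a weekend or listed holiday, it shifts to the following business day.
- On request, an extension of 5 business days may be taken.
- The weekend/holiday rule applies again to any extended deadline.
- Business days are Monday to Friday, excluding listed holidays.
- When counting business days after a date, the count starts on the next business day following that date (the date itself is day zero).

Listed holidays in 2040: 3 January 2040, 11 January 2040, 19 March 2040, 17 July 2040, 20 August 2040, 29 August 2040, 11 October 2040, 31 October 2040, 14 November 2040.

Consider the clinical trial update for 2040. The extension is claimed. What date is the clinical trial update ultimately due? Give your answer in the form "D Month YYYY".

4 June 2040

The statutory due date is 26 May 2040.
26 May 2040 falls on a Saturday. Rolling to the next business day gives 28 May 2040, a Monday.
The 5-business-day extension runs from 28 May 2040 to 4 June 2040.
Since 4 June 2040 is a Monday and not a holiday, the date is unchanged.
Final deadline: 4 June 2040.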